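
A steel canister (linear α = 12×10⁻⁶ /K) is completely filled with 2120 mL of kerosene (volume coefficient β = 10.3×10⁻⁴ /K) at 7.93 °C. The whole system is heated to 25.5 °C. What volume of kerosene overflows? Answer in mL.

The canister also expands: β_container ≈ 3α = 3.6×10⁻⁵ /K
Net overflow = V₀(β_liq − 3α_cont)ΔT
β − 3α = 1.03×10⁻³ − 3.6×10⁻⁵ = 9.94×10⁻⁴ /K; ΔT = 17.57 K
ΔV = 2120 × 9.94×10⁻⁴ × 17.57 = 37.0 mL

37.0 mL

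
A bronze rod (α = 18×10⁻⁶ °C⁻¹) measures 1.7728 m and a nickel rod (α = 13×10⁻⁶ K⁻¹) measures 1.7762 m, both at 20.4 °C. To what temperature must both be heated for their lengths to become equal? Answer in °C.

T = 405.9 °C

Equal length when α₁L₁ΔT − α₂L₂ΔT = L₂ − L₁ = 3.40×10⁻³ m
α₁L₁ = 3.19104×10⁻⁵, α₂L₂ = 2.30906×10⁻⁵ → Δ(αL) = 8.8198×10⁻⁶ m/K
ΔT = 3.40×10⁻³ / 8.8198×10⁻⁶ = 385.496 K, so T = 20.4 + 385.496 = 405.896 °C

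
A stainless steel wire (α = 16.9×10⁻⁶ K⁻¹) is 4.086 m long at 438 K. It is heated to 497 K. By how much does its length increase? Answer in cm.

|ΔT| = |497 − 438| = 59 K
ΔL = αL₀ΔT = (16.9×10⁻⁶)(4.086)(59) = 4.07×10⁻³ m

ΔL = 0.407 cm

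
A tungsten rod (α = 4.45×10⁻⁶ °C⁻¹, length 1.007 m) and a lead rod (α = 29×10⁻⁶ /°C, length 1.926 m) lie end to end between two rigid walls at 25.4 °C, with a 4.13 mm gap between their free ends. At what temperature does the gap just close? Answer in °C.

T = 93.9 °C

Gap closes when ΔL₁ + ΔL₂ = 4.13 mm = 4.13×10⁻³ m
(α₁L₁ + α₂L₂)ΔT = g
α₁L₁ + α₂L₂ = 4.45×10⁻⁶×1.007 + 29×10⁻⁶×1.926 = 6.033515×10⁻⁵ m/K
ΔT = 4.13×10⁻³ / 6.033515×10⁻⁵ = 68.451 K
T = 25.4 + 68.451 = 93.851 °C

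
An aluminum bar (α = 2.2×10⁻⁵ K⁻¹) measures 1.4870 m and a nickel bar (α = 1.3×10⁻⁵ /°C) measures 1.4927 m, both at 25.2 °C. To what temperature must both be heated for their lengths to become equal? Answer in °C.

T = 453.5 °C

L₁(1 + α₁ΔT) = L₂(1 + α₂ΔT) ⇒ ΔT = (L₂ − L₁)/(α₁L₁ − α₂L₂)
L₂ − L₁ = 1.4927 − 1.4870 = 5.70×10⁻³ m
α₁L₁ − α₂L₂ = 2.2×10⁻⁵×1.4870 − 1.3×10⁻⁵×1.4927 = 1.33089×10⁻⁵ m/K
ΔT = 5.70×10⁻³ / 1.33089×10⁻⁵ = 428.285 K
T = 25.2 + 428.285 = 453.485 °C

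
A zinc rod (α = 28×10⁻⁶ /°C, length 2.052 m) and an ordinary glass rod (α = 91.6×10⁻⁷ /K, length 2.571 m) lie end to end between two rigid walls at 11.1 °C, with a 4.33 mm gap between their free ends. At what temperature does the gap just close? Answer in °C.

T = 64.6 °C

Gap closes when ΔL₁ + ΔL₂ = 4.33 mm = 4.33×10⁻³ m
(α₁L₁ + α₂L₂)ΔT = g
α₁L₁ + α₂L₂ = 28×10⁻⁶×2.052 + 91.6×10⁻⁷×2.571 = 8.100636×10⁻⁵ m/K
ΔT = 4.33×10⁻³ / 8.100636×10⁻⁵ = 53.453 K
T = 11.1 + 53.453 = 64.553 °C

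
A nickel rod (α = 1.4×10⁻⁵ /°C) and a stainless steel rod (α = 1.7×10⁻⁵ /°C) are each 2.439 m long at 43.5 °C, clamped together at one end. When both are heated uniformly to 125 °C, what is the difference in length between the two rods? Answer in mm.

0.596 mm

ΔT = 81.5 K
nickel: ΔL = 1.4×10⁻⁵ × 2.439 m × 81.5 = 2.7829×10⁻³ m = 2.7829 mm
stainless steel: ΔL = 1.7×10⁻⁵ × 2.439 m × 81.5 = 3.3792×10⁻³ m = 3.3792 mm
difference = 3.3792 − 2.7829 = 0.5963 mm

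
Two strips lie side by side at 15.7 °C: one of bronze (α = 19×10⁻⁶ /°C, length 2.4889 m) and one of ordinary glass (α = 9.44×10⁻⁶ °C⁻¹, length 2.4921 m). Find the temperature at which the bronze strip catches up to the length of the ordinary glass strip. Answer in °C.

T = 150.4 °C

L₁(1 + α₁ΔT) = L₂(1 + α₂ΔT) ⇒ ΔT = (L₂ − L₁)/(α₁L₁ − α₂L₂)
L₂ − L₁ = 2.4921 − 2.4889 = 3.20×10⁻³ m
α₁L₁ − α₂L₂ = 19×10⁻⁶×2.4889 − 9.44×10⁻⁶×2.4921 = 2.3763676×10⁻⁵ m/K
ΔT = 3.20×10⁻³ / 2.3763676×10⁻⁵ = 134.659 K
T = 15.7 + 134.659 = 150.359 °C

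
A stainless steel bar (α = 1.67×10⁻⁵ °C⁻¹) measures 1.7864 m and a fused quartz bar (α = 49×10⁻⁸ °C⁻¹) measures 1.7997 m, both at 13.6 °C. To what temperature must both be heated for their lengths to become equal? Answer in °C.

Equal length when α₁L₁ΔT − α₂L₂ΔT = L₂ − L₁ = 1.33×10⁻² m
α₁L₁ = 2.983288×10⁻⁵, α₂L₂ = 8.81853×10⁻⁷ → Δ(αL) = 2.8951027×10⁻⁵ m/K
ΔT = 1.33×10⁻² / 2.8951027×10⁻⁵ = 459.396 K, so T = 13.6 + 459.396 = 472.996 °C

T = 473.0 °C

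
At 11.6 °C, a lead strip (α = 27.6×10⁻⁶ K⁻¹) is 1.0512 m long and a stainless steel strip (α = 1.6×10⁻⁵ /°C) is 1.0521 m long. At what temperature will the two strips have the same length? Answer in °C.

T = 85.49 °C

Equal length when α₁L₁ΔT − α₂L₂ΔT = L₂ − L₁ = 9.00×10⁻⁴ m
α₁L₁ = 2.901312×10⁻⁵, α₂L₂ = 1.68336×10⁻⁵ → Δ(αL) = 1.217952×10⁻⁵ m/K
ΔT = 9.00×10⁻⁴ / 1.217952×10⁻⁵ = 73.8945 K, so T = 11.6 + 73.8945 = 85.4945 °C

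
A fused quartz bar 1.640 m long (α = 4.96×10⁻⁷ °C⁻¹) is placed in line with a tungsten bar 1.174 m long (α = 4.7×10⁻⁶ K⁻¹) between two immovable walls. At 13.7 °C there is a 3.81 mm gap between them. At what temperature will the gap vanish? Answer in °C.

α₁L₁ = 8.1344×10⁻⁷ m/K, α₂L₂ = 5.5178×10⁻⁶ m/K → total 6.33124×10⁻⁶ m/K
ΔT = g/(α₁L₁+α₂L₂) = 3.81×10⁻³ / 6.33124×10⁻⁶ = 601.78 K
T = 13.7 + 601.78 = 615.48 °C

T = 615 °C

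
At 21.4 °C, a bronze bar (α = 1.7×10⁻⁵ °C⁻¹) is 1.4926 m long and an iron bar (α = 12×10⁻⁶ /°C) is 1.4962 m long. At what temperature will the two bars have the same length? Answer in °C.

L₁(1 + α₁ΔT) = L₂(1 + α₂ΔT) ⇒ ΔT = (L₂ − L₁)/(α₁L₁ − α₂L₂)
L₂ − L₁ = 1.4962 − 1.4926 = 3.60×10⁻³ m
α₁L₁ − α₂L₂ = 1.7×10⁻⁵×1.4926 − 12×10⁻⁶×1.4962 = 7.4198×10⁻⁶ m/K
ΔT = 3.60×10⁻³ / 7.4198×10⁻⁶ = 485.188 K
T = 21.4 + 485.188 = 506.588 °C

T = 506.6 °C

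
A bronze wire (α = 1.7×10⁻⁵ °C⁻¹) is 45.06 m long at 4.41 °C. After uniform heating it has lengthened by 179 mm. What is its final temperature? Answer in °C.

T = 238 °C

ΔL = αL₀ΔT ⇒ ΔT = ΔL / (αL₀)
ΔT = 179×10⁻³ m / (1.7×10⁻⁵ × 45.06 m) = 233.68 K
T = 4.41 + 233.68 = 238.09 °C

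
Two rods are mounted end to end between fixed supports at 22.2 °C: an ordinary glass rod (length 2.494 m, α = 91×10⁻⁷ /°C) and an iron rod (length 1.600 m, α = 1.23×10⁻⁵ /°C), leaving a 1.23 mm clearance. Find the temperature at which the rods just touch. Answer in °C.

α₁L₁ = 2.26954×10⁻⁵ m/K, α₂L₂ = 1.968×10⁻⁵ m/K → total 4.23754×10⁻⁵ m/K
ΔT = g/(α₁L₁+α₂L₂) = 1.23×10⁻³ / 4.23754×10⁻⁵ = 29.026 K
T = 22.2 + 29.026 = 51.226 °C

T = 51.2 °C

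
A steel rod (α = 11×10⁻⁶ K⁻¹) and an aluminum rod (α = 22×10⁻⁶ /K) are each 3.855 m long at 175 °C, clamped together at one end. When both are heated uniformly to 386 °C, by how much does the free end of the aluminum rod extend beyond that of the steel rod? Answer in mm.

8.95 mm

ΔT = 211 K
steel: ΔL = 11×10⁻⁶ × 3.855 m × 211 = 8.9475×10⁻³ m = 8.9475 mm
aluminum: ΔL = 22×10⁻⁶ × 3.855 m × 211 = 1.7895×10⁻² m = 17.895 mm
difference = 17.895 − 8.9475 = 8.9475 mm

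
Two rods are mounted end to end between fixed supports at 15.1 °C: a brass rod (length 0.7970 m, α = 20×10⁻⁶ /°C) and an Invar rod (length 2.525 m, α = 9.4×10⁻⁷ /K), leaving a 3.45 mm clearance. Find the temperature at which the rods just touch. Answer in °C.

T = 203 °C

Gap closes when ΔL₁ + ΔL₂ = 3.45 mm = 3.45×10⁻³ m
(α₁L₁ + α₂L₂)ΔT = g
α₁L₁ + α₂L₂ = 20×10⁻⁶×0.7970 + 9.4×10⁻⁷×2.525 = 1.83135×10⁻⁵ m/K
ΔT = 3.45×10⁻³ / 1.83135×10⁻⁵ = 188.39 K
T = 15.1 + 188.39 = 203.49 °C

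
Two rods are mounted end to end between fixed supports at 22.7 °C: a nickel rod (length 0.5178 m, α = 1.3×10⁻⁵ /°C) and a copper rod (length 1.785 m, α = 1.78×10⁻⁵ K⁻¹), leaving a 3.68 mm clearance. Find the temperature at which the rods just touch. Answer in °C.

T = 118 °C

α₁L₁ = 6.7314×10⁻⁶ m/K, α₂L₂ = 3.1773×10⁻⁵ m/K → total 3.85044×10⁻⁵ m/K
ΔT = g/(α₁L₁+α₂L₂) = 3.68×10⁻³ / 3.85044×10⁻⁵ = 95.57 K
T = 22.7 + 95.57 = 118.27 °C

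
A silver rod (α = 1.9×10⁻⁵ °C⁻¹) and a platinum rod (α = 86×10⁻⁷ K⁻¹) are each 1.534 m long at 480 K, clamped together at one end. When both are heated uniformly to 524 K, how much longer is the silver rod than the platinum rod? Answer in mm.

ΔT = 44 K
silver: ΔL = 1.9×10⁻⁵ × 1.534 m × 44 = 1.2824×10⁻³ m = 1.2824 mm
platinum: ΔL = 86×10⁻⁷ × 1.534 m × 44 = 5.8047×10⁻⁴ m = 0.58047 mm
difference = 1.2824 − 0.58047 = 0.70193 mm

0.702 mm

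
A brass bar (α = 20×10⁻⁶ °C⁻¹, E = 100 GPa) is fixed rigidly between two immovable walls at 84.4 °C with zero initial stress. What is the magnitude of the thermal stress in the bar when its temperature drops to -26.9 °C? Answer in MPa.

Fully constrained: the free strain ε = αΔT is blocked, so σ = Eε = EαΔT.
|ΔT| = 111.3 K
σ = 100×10⁹ × 20×10⁻⁶ × 111.3 = 2.23×10⁸ Pa

σ = 223 MPa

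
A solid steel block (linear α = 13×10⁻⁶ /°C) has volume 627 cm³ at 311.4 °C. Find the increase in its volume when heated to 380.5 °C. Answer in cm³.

Isotropic solid: β ≈ 3α = 3.9×10⁻⁵ /K; ΔT = 69.1 K
ΔV = 3αV₀ΔT = 3(13×10⁻⁶)(627)(69.1) = 1.69 cm³

ΔV = 1.69 cm³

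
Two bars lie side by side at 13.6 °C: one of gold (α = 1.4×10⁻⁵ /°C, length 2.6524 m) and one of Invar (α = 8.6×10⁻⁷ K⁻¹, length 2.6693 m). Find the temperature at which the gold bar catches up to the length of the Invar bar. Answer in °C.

T = 498.7 °C

L₁(1 + α₁ΔT) = L₂(1 + α₂ΔT) ⇒ ΔT = (L₂ − L₁)/(α₁L₁ − α₂L₂)
L₂ − L₁ = 2.6693 − 2.6524 = 1.69×10⁻² m
α₁L₁ − α₂L₂ = 1.4×10⁻⁵×2.6524 − 8.6×10⁻⁷×2.6693 = 3.4838002×10⁻⁵ m/K
ΔT = 1.69×10⁻² / 3.4838002×10⁻⁵ = 485.102 K
T = 13.6 + 485.102 = 498.702 °C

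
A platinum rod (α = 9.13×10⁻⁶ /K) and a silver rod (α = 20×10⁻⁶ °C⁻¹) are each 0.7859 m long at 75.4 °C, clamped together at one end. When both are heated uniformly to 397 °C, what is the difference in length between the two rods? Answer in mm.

2.75 mm

ΔT = 321.6 K
platinum: ΔL = 9.13×10⁻⁶ × 0.7859 m × 321.6 = 2.3076×10⁻³ m = 2.3076 mm
silver: ΔL = 20×10⁻⁶ × 0.7859 m × 321.6 = 5.0549×10⁻³ m = 5.0549 mm
difference = 5.0549 − 2.3076 = 2.7473 mm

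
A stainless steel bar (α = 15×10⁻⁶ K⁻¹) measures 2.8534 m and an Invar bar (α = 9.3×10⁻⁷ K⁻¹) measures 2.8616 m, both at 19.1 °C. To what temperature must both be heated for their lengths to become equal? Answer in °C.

L₁(1 + α₁ΔT) = L₂(1 + α₂ΔT) ⇒ ΔT = (L₂ − L₁)/(α₁L₁ − α₂L₂)
L₂ − L₁ = 2.8616 − 2.8534 = 8.20×10⁻³ m
α₁L₁ − α₂L₂ = 15×10⁻⁶×2.8534 − 9.3×10⁻⁷×2.8616 = 4.0139712×10⁻⁵ m/K
ΔT = 8.20×10⁻³ / 4.0139712×10⁻⁵ = 204.286 K
T = 19.1 + 204.286 = 223.386 °C

T = 223.4 °C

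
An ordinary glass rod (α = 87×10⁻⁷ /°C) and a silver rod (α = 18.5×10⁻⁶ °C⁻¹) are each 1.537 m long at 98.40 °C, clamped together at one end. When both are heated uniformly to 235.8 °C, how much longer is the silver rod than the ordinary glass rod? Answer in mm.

2.07 mm

ΔT = 137.40 K
ordinary glass: ΔL = 87×10⁻⁷ × 1.537 m × 137.40 = 1.8373×10⁻³ m = 1.8373 mm
silver: ΔL = 18.5×10⁻⁶ × 1.537 m × 137.40 = 3.9069×10⁻³ m = 3.9069 mm
difference = 3.9069 − 1.8373 = 2.0696 mm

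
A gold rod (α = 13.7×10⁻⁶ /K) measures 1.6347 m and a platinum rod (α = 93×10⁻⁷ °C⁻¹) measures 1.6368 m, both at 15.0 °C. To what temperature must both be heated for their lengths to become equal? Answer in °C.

T = 307.8 °C

L₁(1 + α₁ΔT) = L₂(1 + α₂ΔT) ⇒ ΔT = (L₂ − L₁)/(α₁L₁ − α₂L₂)
L₂ − L₁ = 1.6368 − 1.6347 = 2.10×10⁻³ m
α₁L₁ − α₂L₂ = 13.7×10⁻⁶×1.6347 − 93×10⁻⁷×1.6368 = 7.17315×10⁻⁶ m/K
ΔT = 2.10×10⁻³ / 7.17315×10⁻⁶ = 292.758 K
T = 15.0 + 292.758 = 307.758 °C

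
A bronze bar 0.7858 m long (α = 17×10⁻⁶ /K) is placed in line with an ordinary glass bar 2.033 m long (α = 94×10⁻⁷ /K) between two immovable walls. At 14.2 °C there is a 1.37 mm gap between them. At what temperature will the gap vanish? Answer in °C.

Gap closes when ΔL₁ + ΔL₂ = 1.37 mm = 1.37×10⁻³ m
(α₁L₁ + α₂L₂)ΔT = g
α₁L₁ + α₂L₂ = 17×10⁻⁶×0.7858 + 94×10⁻⁷×2.033 = 3.24688×10⁻⁵ m/K
ΔT = 1.37×10⁻³ / 3.24688×10⁻⁵ = 42.194 K
T = 14.2 + 42.194 = 56.394 °C

T = 56.4 °C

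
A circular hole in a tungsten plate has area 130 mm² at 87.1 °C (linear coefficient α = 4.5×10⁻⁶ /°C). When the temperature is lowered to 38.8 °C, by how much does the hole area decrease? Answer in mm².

Area coefficient ≈ 2α; |ΔT| = 48.3 K
ΔA = 2αA₀ΔT = 2(4.5×10⁻⁶)(130)(48.3) = 0.0565 mm²

ΔA = 0.0565 mm²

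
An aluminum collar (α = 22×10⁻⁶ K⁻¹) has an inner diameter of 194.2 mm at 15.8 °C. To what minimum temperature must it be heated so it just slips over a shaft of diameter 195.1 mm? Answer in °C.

T = 226 °C

Required Δd = 195.1 − 194.2 = 0.9 mm
Δd = αd₀ΔT ⇒ ΔT = Δd/(αd₀) = 0.9 / (22×10⁻⁶ × 194.2) = 210.65 K
T_min = 15.8 + 210.65 = 226.45 °C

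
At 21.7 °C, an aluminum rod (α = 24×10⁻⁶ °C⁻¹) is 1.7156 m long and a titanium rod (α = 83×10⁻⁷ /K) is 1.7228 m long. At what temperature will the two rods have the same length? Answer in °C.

L₁(1 + α₁ΔT) = L₂(1 + α₂ΔT) ⇒ ΔT = (L₂ − L₁)/(α₁L₁ − α₂L₂)
L₂ − L₁ = 1.7228 − 1.7156 = 7.20×10⁻³ m
α₁L₁ − α₂L₂ = 24×10⁻⁶×1.7156 − 83×10⁻⁷×1.7228 = 2.687516×10⁻⁵ m/K
ΔT = 7.20×10⁻³ / 2.687516×10⁻⁵ = 267.905 K
T = 21.7 + 267.905 = 289.605 °C

T = 289.6 °C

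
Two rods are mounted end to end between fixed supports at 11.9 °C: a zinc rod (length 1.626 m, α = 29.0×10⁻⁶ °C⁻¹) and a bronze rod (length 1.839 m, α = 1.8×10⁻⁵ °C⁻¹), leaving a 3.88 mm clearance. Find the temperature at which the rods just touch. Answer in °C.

T = 60.2 °C

α₁L₁ = 4.7154×10⁻⁵ m/K, α₂L₂ = 3.3102×10⁻⁵ m/K → total 8.0256×10⁻⁵ m/K
ΔT = g/(α₁L₁+α₂L₂) = 3.88×10⁻³ / 8.0256×10⁻⁵ = 48.345 K
T = 11.9 + 48.345 = 60.245 °C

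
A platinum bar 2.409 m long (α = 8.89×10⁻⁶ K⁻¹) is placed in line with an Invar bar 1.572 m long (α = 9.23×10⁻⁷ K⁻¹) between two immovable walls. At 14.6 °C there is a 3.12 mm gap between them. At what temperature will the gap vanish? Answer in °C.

α₁L₁ = 2.141601×10⁻⁵ m/K, α₂L₂ = 1.450956×10⁻⁶ m/K → total 2.2866966×10⁻⁵ m/K
ΔT = g/(α₁L₁+α₂L₂) = 3.12×10⁻³ / 2.2866966×10⁻⁵ = 136.44 K
T = 14.6 + 136.44 = 151.04 °C

T = 151 °C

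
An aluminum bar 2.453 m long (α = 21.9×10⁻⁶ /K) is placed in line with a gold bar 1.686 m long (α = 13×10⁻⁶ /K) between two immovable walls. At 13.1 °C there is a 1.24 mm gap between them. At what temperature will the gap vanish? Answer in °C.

α₁L₁ = 5.37207×10⁻⁵ m/K, α₂L₂ = 2.1918×10⁻⁵ m/K → total 7.56387×10⁻⁵ m/K
ΔT = g/(α₁L₁+α₂L₂) = 1.24×10⁻³ / 7.56387×10⁻⁵ = 16.394 K
T = 13.1 + 16.394 = 29.494 °C

T = 29.5 °C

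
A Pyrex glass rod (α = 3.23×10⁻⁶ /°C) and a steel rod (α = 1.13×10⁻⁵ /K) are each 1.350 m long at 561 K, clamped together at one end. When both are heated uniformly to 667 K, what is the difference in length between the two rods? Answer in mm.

ΔT = 106 K
Pyrex glass: ΔL = 3.23×10⁻⁶ × 1.350 m × 106 = 4.6221×10⁻⁴ m = 0.46221 mm
steel: ΔL = 1.13×10⁻⁵ × 1.350 m × 106 = 1.6170×10⁻³ m = 1.6170 mm
difference = 1.6170 − 0.46221 = 1.15479 mm

1.15 mm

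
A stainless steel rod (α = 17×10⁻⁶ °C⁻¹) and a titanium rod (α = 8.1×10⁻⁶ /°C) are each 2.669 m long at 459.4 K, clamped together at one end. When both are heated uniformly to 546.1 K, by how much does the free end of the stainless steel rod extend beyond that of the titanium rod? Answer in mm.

ΔT = 86.7 K
stainless steel: ΔL = 17×10⁻⁶ × 2.669 m × 86.7 = 3.9338×10⁻³ m = 3.9338 mm
titanium: ΔL = 8.1×10⁻⁶ × 2.669 m × 86.7 = 1.8744×10⁻³ m = 1.8744 mm
difference = 3.9338 − 1.8744 = 2.0594 mm

2.06 mm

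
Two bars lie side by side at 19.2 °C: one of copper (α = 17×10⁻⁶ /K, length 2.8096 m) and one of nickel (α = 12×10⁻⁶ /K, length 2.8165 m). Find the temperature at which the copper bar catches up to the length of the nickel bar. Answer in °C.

L₁(1 + α₁ΔT) = L₂(1 + α₂ΔT) ⇒ ΔT = (L₂ − L₁)/(α₁L₁ − α₂L₂)
L₂ − L₁ = 2.8165 − 2.8096 = 6.90×10⁻³ m
α₁L₁ − α₂L₂ = 17×10⁻⁶×2.8096 − 12×10⁻⁶×2.8165 = 1.39652×10⁻⁵ m/K
ΔT = 6.90×10⁻³ / 1.39652×10⁻⁵ = 494.085 K
T = 19.2 + 494.085 = 513.285 °C

T = 513.3 °C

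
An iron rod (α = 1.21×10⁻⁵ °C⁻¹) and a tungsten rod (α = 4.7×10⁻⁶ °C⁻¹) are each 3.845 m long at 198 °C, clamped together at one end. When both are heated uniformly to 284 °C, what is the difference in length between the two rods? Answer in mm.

2.45 mm

ΔT = 86 K
iron: ΔL = 1.21×10⁻⁵ × 3.845 m × 86 = 4.0011×10⁻³ m = 4.0011 mm
tungsten: ΔL = 4.7×10⁻⁶ × 3.845 m × 86 = 1.5541×10⁻³ m = 1.5541 mm
difference = 4.0011 − 1.5541 = 2.4470 mm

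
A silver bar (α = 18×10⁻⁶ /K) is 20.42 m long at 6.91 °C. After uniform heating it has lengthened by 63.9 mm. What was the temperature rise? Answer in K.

ΔT = 174 K

ΔL = αL₀ΔT ⇒ ΔT = ΔL / (αL₀)
ΔT = 63.9×10⁻³ m / (18×10⁻⁶ × 20.42 m) = 173.85 K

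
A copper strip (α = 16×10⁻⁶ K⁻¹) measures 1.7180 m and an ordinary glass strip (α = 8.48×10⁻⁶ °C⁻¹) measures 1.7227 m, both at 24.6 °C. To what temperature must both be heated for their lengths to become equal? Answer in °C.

T = 389.5 °C

L₁(1 + α₁ΔT) = L₂(1 + α₂ΔT) ⇒ ΔT = (L₂ − L₁)/(α₁L₁ − α₂L₂)
L₂ − L₁ = 1.7227 − 1.7180 = 4.70×10⁻³ m
α₁L₁ − α₂L₂ = 16×10⁻⁶×1.7180 − 8.48×10⁻⁶×1.7227 = 1.2879504×10⁻⁵ m/K
ΔT = 4.70×10⁻³ / 1.2879504×10⁻⁵ = 364.921 K
T = 24.6 + 364.921 = 389.521 °C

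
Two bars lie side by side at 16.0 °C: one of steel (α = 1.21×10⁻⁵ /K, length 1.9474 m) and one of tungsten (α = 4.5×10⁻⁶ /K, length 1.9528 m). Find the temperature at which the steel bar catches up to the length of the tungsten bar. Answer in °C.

T = 381.5 °C

Equal length when α₁L₁ΔT − α₂L₂ΔT = L₂ − L₁ = 5.40×10⁻³ m
α₁L₁ = 2.356354×10⁻⁵, α₂L₂ = 8.7876×10⁻⁶ → Δ(αL) = 1.477594×10⁻⁵ m/K
ΔT = 5.40×10⁻³ / 1.477594×10⁻⁵ = 365.459 K, so T = 16.0 + 365.459 = 381.459 °C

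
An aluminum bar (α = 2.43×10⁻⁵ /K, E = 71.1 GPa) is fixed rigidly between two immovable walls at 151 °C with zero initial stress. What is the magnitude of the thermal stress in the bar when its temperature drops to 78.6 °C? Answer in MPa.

σ = 125 MPa

Fully constrained: the free strain ε = αΔT is blocked, so σ = Eε = EαΔT.
|ΔT| = 72.4 K
σ = 71.1×10⁹ × 2.43×10⁻⁵ × 72.4 = 1.25×10⁸ Pa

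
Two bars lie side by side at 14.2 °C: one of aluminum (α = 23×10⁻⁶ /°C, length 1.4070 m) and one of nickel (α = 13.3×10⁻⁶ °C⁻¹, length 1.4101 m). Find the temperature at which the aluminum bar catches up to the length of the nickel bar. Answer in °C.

T = 242.0 °C

Equal length when α₁L₁ΔT − α₂L₂ΔT = L₂ − L₁ = 3.10×10⁻³ m
α₁L₁ = 3.2361×10⁻⁵, α₂L₂ = 1.875433×10⁻⁵ → Δ(αL) = 1.360667×10⁻⁵ m/K
ΔT = 3.10×10⁻³ / 1.360667×10⁻⁵ = 227.829 K, so T = 14.2 + 227.829 = 242.029 °C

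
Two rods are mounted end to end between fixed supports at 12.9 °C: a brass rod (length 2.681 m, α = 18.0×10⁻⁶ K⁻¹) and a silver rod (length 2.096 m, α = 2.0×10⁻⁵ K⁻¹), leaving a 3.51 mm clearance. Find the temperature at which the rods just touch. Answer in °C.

Gap closes when ΔL₁ + ΔL₂ = 3.51 mm = 3.51×10⁻³ m
(α₁L₁ + α₂L₂)ΔT = g
α₁L₁ + α₂L₂ = 18.0×10⁻⁶×2.681 + 2.0×10⁻⁵×2.096 = 9.0178×10⁻⁵ m/K
ΔT = 3.51×10⁻³ / 9.0178×10⁻⁵ = 38.923 K
T = 12.9 + 38.923 = 51.823 °C

T = 51.8 °C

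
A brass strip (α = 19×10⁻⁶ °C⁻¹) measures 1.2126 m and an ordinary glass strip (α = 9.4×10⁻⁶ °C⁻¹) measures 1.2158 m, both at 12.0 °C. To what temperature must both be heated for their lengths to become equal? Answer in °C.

T = 287.6 °C

Equal length when α₁L₁ΔT − α₂L₂ΔT = L₂ − L₁ = 3.20×10⁻³ m
α₁L₁ = 2.30394×10⁻⁵, α₂L₂ = 1.142852×10⁻⁵ → Δ(αL) = 1.161088×10⁻⁵ m/K
ΔT = 3.20×10⁻³ / 1.161088×10⁻⁵ = 275.604 K, so T = 12.0 + 275.604 = 287.604 °C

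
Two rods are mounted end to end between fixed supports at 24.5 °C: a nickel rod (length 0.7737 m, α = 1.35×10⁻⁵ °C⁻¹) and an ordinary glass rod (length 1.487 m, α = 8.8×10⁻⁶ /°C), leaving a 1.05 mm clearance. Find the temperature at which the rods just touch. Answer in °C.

Gap closes when ΔL₁ + ΔL₂ = 1.05 mm = 1.05×10⁻³ m
(α₁L₁ + α₂L₂)ΔT = g
α₁L₁ + α₂L₂ = 1.35×10⁻⁵×0.7737 + 8.8×10⁻⁶×1.487 = 2.353055×10⁻⁵ m/K
ΔT = 1.05×10⁻³ / 2.353055×10⁻⁵ = 44.623 K
T = 24.5 + 44.623 = 69.123 °C

T = 69.1 °C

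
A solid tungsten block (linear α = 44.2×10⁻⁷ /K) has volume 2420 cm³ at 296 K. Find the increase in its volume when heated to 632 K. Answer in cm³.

Isotropic solid: β ≈ 3α = 1.3×10⁻⁵ /K; ΔT = 336 K
ΔV = 3αV₀ΔT = 3(44.2×10⁻⁷)(2420)(336) = 10.8 cm³

ΔV = 10.8 cm³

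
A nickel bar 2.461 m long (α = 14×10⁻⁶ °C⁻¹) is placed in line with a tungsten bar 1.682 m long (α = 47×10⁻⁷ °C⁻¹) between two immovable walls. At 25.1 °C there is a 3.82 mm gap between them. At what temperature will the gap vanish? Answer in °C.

Gap closes when ΔL₁ + ΔL₂ = 3.82 mm = 3.82×10⁻³ m
(α₁L₁ + α₂L₂)ΔT = g
α₁L₁ + α₂L₂ = 14×10⁻⁶×2.461 + 47×10⁻⁷×1.682 = 4.23594×10⁻⁵ m/K
ΔT = 3.82×10⁻³ / 4.23594×10⁻⁵ = 90.18 K
T = 25.1 + 90.18 = 115.28 °C

T = 115 °C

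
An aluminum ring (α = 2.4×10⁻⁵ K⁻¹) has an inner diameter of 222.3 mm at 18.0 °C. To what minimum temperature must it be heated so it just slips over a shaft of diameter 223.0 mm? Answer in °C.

Required Δd = 223.0 − 222.3 = 0.7 mm
Δd = αd₀ΔT ⇒ ΔT = Δd/(αd₀) = 0.7 / (2.4×10⁻⁵ × 222.3) = 131.20 K
T_min = 18.0 + 131.20 = 149.20 °C

T = 149 °C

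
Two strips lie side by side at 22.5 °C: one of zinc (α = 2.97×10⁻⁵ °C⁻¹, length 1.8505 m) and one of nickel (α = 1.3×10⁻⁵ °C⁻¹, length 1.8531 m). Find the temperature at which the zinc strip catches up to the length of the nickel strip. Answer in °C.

L₁(1 + α₁ΔT) = L₂(1 + α₂ΔT) ⇒ ΔT = (L₂ − L₁)/(α₁L₁ − α₂L₂)
L₂ − L₁ = 1.8531 − 1.8505 = 2.60×10⁻³ m
α₁L₁ − α₂L₂ = 2.97×10⁻⁵×1.8505 − 1.3×10⁻⁵×1.8531 = 3.086955×10⁻⁵ m/K
ΔT = 2.60×10⁻³ / 3.086955×10⁻⁵ = 84.225 K
T = 22.5 + 84.225 = 106.725 °C

T = 106.7 °C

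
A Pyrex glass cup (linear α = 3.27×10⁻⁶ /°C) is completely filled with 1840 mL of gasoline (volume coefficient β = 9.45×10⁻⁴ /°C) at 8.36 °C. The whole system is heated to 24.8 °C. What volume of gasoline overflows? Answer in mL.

28.3 mL

The cup also expands: β_container ≈ 3α = 9.81×10⁻⁶ /K
Net overflow = V₀(β_liq − 3α_cont)ΔT
β − 3α = 9.45×10⁻⁴ − 9.81×10⁻⁶ = 9.3519×10⁻⁴ /K; ΔT = 16.44 K
ΔV = 1840 × 9.3519×10⁻⁴ × 16.44 = 28.3 mL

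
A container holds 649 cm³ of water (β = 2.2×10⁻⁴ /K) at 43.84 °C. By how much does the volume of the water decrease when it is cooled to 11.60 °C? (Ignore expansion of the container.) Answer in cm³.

ΔV = 4.60 cm³

|ΔT| = |11.60 − 43.84| = 32.24 K
ΔV = βV₀ΔT = (2.2×10⁻⁴)(649)(32.24) = 4.60 cm³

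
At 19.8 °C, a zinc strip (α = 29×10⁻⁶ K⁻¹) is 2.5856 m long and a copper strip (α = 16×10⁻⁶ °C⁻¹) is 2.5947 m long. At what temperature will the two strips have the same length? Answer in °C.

Equal length when α₁L₁ΔT − α₂L₂ΔT = L₂ − L₁ = 9.10×10⁻³ m
α₁L₁ = 7.49824×10⁻⁵, α₂L₂ = 4.15152×10⁻⁵ → Δ(αL) = 3.34672×10⁻⁵ m/K
ΔT = 9.10×10⁻³ / 3.34672×10⁻⁵ = 271.908 K, so T = 19.8 + 271.908 = 291.708 °C

T = 291.7 °C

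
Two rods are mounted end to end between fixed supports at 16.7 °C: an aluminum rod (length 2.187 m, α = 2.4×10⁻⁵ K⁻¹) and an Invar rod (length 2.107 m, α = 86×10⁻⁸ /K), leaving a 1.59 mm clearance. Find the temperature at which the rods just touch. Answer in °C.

Gap closes when ΔL₁ + ΔL₂ = 1.59 mm = 1.59×10⁻³ m
(α₁L₁ + α₂L₂)ΔT = g
α₁L₁ + α₂L₂ = 2.4×10⁻⁵×2.187 + 86×10⁻⁸×2.107 = 5.430002×10⁻⁵ m/K
ΔT = 1.59×10⁻³ / 5.430002×10⁻⁵ = 29.282 K
T = 16.7 + 29.282 = 45.982 °C

T = 46.0 °C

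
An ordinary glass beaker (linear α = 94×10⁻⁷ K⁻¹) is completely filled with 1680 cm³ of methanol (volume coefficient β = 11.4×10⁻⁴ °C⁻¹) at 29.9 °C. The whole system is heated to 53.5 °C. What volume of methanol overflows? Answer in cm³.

44.1 cm³

The beaker also expands: β_container ≈ 3α = 2.82×10⁻⁵ /K
Net overflow = V₀(β_liq − 3α_cont)ΔT
β − 3α = 1.14×10⁻³ − 2.82×10⁻⁵ = 1.1118×10⁻³ /K; ΔT = 23.6 K
ΔV = 1680 × 1.1118×10⁻³ × 23.6 = 44.1 cm³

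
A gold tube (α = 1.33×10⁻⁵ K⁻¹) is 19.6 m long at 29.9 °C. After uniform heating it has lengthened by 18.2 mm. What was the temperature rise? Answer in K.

ΔT = 69.8 K

ΔL = αL₀ΔT ⇒ ΔT = ΔL / (αL₀)
ΔT = 18.2×10⁻³ m / (1.33×10⁻⁵ × 19.6 m) = 69.817 K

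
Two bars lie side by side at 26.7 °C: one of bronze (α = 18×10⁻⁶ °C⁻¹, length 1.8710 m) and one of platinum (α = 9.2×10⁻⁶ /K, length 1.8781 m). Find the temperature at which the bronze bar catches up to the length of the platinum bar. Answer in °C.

T = 459.6 °C

Equal length when α₁L₁ΔT − α₂L₂ΔT = L₂ − L₁ = 7.10×10⁻³ m
α₁L₁ = 3.3678×10⁻⁵, α₂L₂ = 1.727852×10⁻⁵ → Δ(αL) = 1.639948×10⁻⁵ m/K
ΔT = 7.10×10⁻³ / 1.639948×10⁻⁵ = 432.941 K, so T = 26.7 + 432.941 = 459.641 °C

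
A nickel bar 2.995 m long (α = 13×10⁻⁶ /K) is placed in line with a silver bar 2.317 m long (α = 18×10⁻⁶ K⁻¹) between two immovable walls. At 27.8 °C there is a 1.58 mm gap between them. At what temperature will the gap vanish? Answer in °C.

α₁L₁ = 3.8935×10⁻⁵ m/K, α₂L₂ = 4.1706×10⁻⁵ m/K → total 8.0641×10⁻⁵ m/K
ΔT = g/(α₁L₁+α₂L₂) = 1.58×10⁻³ / 8.0641×10⁻⁵ = 19.593 K
T = 27.8 + 19.593 = 47.393 °C

T = 47.4 °C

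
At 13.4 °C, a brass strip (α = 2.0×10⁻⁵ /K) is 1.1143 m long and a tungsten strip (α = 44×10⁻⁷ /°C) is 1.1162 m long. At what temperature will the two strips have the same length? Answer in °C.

Equal length when α₁L₁ΔT − α₂L₂ΔT = L₂ − L₁ = 1.90×10⁻³ m
α₁L₁ = 2.2286×10⁻⁵, α₂L₂ = 4.91128×10⁻⁶ → Δ(αL) = 1.737472×10⁻⁵ m/K
ΔT = 1.90×10⁻³ / 1.737472×10⁻⁵ = 109.354 K, so T = 13.4 + 109.354 = 122.754 °C

T = 122.8 °C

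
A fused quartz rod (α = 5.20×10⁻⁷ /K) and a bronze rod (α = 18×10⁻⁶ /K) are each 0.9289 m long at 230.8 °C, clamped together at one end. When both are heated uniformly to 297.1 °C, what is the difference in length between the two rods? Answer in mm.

1.08 mm

ΔT = 66.3 K
fused quartz: ΔL = 5.20×10⁻⁷ × 0.9289 m × 66.3 = 3.2025×10⁻⁵ m = 0.032025 mm
bronze: ΔL = 18×10⁻⁶ × 0.9289 m × 66.3 = 1.1085×10⁻³ m = 1.1085 mm
difference = 1.1085 − 0.032025 = 1.076475 mm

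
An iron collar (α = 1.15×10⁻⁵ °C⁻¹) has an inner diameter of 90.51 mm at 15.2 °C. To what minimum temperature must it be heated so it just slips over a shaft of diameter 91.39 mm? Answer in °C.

Required Δd = 91.39 − 90.51 = 0.88 mm
Δd = αd₀ΔT ⇒ ΔT = Δd/(αd₀) = 0.88 / (1.15×10⁻⁵ × 90.51) = 845.45 K
T_min = 15.2 + 845.45 = 860.65 °C

T = 861 °C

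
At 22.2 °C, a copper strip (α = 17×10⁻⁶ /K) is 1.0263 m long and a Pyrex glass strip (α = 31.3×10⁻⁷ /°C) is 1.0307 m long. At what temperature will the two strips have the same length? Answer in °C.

T = 331.6 °C

L₁(1 + α₁ΔT) = L₂(1 + α₂ΔT) ⇒ ΔT = (L₂ − L₁)/(α₁L₁ − α₂L₂)
L₂ − L₁ = 1.0307 − 1.0263 = 4.40×10⁻³ m
α₁L₁ − α₂L₂ = 17×10⁻⁶×1.0263 − 31.3×10⁻⁷×1.0307 = 1.4221009×10⁻⁵ m/K
ΔT = 4.40×10⁻³ / 1.4221009×10⁻⁵ = 309.401 K
T = 22.2 + 309.401 = 331.601 °C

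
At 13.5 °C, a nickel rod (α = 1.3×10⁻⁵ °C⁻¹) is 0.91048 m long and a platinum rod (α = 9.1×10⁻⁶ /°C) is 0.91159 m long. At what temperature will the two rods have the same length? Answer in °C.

T = 327.0 °C

Equal length when α₁L₁ΔT − α₂L₂ΔT = L₂ − L₁ = 1.11×10⁻³ m
α₁L₁ = 1.183624×10⁻⁵, α₂L₂ = 8.295469×10⁻⁶ → Δ(αL) = 3.540771×10⁻⁶ m/K
ΔT = 1.11×10⁻³ / 3.540771×10⁻⁶ = 313.491 K, so T = 13.5 + 313.491 = 326.991 °C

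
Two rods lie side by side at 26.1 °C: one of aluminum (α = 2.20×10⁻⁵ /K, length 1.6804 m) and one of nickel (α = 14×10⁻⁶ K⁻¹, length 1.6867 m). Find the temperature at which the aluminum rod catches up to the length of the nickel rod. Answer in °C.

L₁(1 + α₁ΔT) = L₂(1 + α₂ΔT) ⇒ ΔT = (L₂ − L₁)/(α₁L₁ − α₂L₂)
L₂ − L₁ = 1.6867 − 1.6804 = 6.30×10⁻³ m
α₁L₁ − α₂L₂ = 2.20×10⁻⁵×1.6804 − 14×10⁻⁶×1.6867 = 1.3355×10⁻⁵ m/K
ΔT = 6.30×10⁻³ / 1.3355×10⁻⁵ = 471.733 K
T = 26.1 + 471.733 = 497.833 °C

T = 497.8 °C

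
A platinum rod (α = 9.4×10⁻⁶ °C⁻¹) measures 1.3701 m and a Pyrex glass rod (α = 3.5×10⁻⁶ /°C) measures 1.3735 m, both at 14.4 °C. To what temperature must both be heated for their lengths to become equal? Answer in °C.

T = 435.6 °C

L₁(1 + α₁ΔT) = L₂(1 + α₂ΔT) ⇒ ΔT = (L₂ − L₁)/(α₁L₁ − α₂L₂)
L₂ − L₁ = 1.3735 − 1.3701 = 3.40×10⁻³ m
α₁L₁ − α₂L₂ = 9.4×10⁻⁶×1.3701 − 3.5×10⁻⁶×1.3735 = 8.07169×10⁻⁶ m/K
ΔT = 3.40×10⁻³ / 8.07169×10⁻⁶ = 421.225 K
T = 14.4 + 421.225 = 435.625 °C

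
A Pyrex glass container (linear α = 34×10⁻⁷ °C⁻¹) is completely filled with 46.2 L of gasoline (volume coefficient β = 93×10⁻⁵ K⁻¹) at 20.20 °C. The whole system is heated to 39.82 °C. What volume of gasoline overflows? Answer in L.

0.834 L

The container also expands: β_container ≈ 3α = 1.02×10⁻⁵ /K
Net overflow = V₀(β_liq − 3α_cont)ΔT
β − 3α = 9.30×10⁻⁴ − 1.02×10⁻⁵ = 9.198×10⁻⁴ /K; ΔT = 19.62 K
ΔV = 46.2 × 9.198×10⁻⁴ × 19.62 = 0.834 L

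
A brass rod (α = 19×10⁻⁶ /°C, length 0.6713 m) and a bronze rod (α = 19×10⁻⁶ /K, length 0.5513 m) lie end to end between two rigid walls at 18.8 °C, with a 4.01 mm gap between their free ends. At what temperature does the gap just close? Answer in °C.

T = 191 °C

Gap closes when ΔL₁ + ΔL₂ = 4.01 mm = 4.01×10⁻³ m
(α₁L₁ + α₂L₂)ΔT = g
α₁L₁ + α₂L₂ = 19×10⁻⁶×0.6713 + 19×10⁻⁶×0.5513 = 2.32294×10⁻⁵ m/K
ΔT = 4.01×10⁻³ / 2.32294×10⁻⁵ = 172.63 K
T = 18.8 + 172.63 = 191.43 °C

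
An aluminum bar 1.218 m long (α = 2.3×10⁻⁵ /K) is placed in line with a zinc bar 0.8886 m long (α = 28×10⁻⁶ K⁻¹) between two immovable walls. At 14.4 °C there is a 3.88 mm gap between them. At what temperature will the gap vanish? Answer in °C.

T = 87.8 °C

α₁L₁ = 2.8014×10⁻⁵ m/K, α₂L₂ = 2.48808×10⁻⁵ m/K → total 5.28948×10⁻⁵ m/K
ΔT = g/(α₁L₁+α₂L₂) = 3.88×10⁻³ / 5.28948×10⁻⁵ = 73.353 K
T = 14.4 + 73.353 = 87.753 °C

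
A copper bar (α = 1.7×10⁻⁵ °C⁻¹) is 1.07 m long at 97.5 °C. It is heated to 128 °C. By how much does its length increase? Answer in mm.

|ΔT| = |128 − 97.5| = 30.5 K
ΔL = αL₀ΔT = (1.7×10⁻⁵)(1.07)(30.5) = 5.55×10⁻⁴ m

ΔL = 0.555 mm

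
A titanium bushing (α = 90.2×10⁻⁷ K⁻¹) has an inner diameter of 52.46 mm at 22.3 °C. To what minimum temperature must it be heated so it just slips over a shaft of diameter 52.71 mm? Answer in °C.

Required Δd = 52.71 − 52.46 = 0.25 mm
Δd = αd₀ΔT ⇒ ΔT = Δd/(αd₀) = 0.25 / (90.2×10⁻⁷ × 52.46) = 528.33 K
T_min = 22.3 + 528.33 = 550.63 °C

T = 551 °C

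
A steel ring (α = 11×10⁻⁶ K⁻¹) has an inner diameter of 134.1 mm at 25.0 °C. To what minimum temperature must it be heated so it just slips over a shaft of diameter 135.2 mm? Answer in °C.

Required Δd = 135.2 − 134.1 = 1.1 mm
Δd = αd₀ΔT ⇒ ΔT = Δd/(αd₀) = 1.1 / (11×10⁻⁶ × 134.1) = 745.71 K
T_min = 25.0 + 745.71 = 770.71 °C

T = 771 °C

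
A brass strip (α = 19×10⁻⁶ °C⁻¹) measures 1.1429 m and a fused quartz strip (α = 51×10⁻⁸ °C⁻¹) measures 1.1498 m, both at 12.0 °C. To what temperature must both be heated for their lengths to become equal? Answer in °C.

L₁(1 + α₁ΔT) = L₂(1 + α₂ΔT) ⇒ ΔT = (L₂ − L₁)/(α₁L₁ − α₂L₂)
L₂ − L₁ = 1.1498 − 1.1429 = 6.90×10⁻³ m
α₁L₁ − α₂L₂ = 19×10⁻⁶×1.1429 − 51×10⁻⁸×1.1498 = 2.1128702×10⁻⁵ m/K
ΔT = 6.90×10⁻³ / 2.1128702×10⁻⁵ = 326.570 K
T = 12.0 + 326.570 = 338.570 °C

T = 338.6 °C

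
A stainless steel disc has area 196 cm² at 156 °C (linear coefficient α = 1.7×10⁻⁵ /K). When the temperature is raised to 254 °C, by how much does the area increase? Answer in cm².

ΔA = 0.653 cm²

Area coefficient ≈ 2α; |ΔT| = 98 K
ΔA = 2αA₀ΔT = 2(1.7×10⁻⁵)(196)(98) = 0.653 cm²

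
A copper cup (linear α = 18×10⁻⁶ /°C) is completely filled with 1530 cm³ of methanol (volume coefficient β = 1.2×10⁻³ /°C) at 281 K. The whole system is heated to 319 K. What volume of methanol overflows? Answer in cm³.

66.6 cm³

The cup also expands: β_container ≈ 3α = 5.4×10⁻⁵ /K
Net overflow = V₀(β_liq − 3α_cont)ΔT
β − 3α = 1.20×10⁻³ − 5.4×10⁻⁵ = 1.146×10⁻³ /K; ΔT = 38 K
ΔV = 1530 × 1.146×10⁻³ × 38 = 66.6 cm³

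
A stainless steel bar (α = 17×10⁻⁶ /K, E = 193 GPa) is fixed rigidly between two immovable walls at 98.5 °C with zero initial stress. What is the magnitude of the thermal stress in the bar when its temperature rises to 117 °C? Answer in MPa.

Fully constrained: the free strain ε = αΔT is blocked, so σ = Eε = EαΔT.
|ΔT| = 18.5 K
σ = 193×10⁹ × 17×10⁻⁶ × 18.5 = 6.07×10⁷ Pa

σ = 60.7 MPa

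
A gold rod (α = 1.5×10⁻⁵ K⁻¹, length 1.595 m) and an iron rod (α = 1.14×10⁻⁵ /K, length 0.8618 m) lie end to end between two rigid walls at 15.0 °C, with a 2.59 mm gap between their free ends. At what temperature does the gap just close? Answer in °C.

T = 91.7 °C

Gap closes when ΔL₁ + ΔL₂ = 2.59 mm = 2.59×10⁻³ m
(α₁L₁ + α₂L₂)ΔT = g
α₁L₁ + α₂L₂ = 1.5×10⁻⁵×1.595 + 1.14×10⁻⁵×0.8618 = 3.374952×10⁻⁵ m/K
ΔT = 2.59×10⁻³ / 3.374952×10⁻⁵ = 76.742 K
T = 15.0 + 76.742 = 91.742 °C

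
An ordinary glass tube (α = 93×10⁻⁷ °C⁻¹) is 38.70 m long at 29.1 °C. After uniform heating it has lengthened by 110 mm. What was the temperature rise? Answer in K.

ΔT = 306 K

ΔL = αL₀ΔT ⇒ ΔT = ΔL / (αL₀)
ΔT = 110×10⁻³ m / (93×10⁻⁷ × 38.70 m) = 305.63 K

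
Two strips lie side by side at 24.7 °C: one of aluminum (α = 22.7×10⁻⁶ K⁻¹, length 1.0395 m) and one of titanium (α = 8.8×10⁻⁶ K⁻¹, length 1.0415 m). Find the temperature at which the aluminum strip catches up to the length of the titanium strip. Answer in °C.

T = 163.3 °C

Equal length when α₁L₁ΔT − α₂L₂ΔT = L₂ − L₁ = 2.00×10⁻³ m
α₁L₁ = 2.359665×10⁻⁵, α₂L₂ = 9.1652×10⁻⁶ → Δ(αL) = 1.443145×10⁻⁵ m/K
ΔT = 2.00×10⁻³ / 1.443145×10⁻⁵ = 138.586 K, so T = 24.7 + 138.586 = 163.286 °C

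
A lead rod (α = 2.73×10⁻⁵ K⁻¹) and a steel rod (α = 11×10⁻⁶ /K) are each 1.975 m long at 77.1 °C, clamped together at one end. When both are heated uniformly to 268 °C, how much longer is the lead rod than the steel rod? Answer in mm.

6.15 mm

ΔT = 190.9 K
lead: ΔL = 2.73×10⁻⁵ × 1.975 m × 190.9 = 1.0293×10⁻² m = 10.293 mm
steel: ΔL = 11×10⁻⁶ × 1.975 m × 190.9 = 4.1473×10⁻³ m = 4.1473 mm
difference = 10.293 − 4.1473 = 6.1457 mm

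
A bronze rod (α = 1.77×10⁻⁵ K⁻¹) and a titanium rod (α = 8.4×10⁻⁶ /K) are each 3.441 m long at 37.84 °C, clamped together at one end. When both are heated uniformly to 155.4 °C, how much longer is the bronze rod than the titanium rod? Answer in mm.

ΔT = 117.56 K
bronze: ΔL = 1.77×10⁻⁵ × 3.441 m × 117.56 = 7.1601×10⁻³ m = 7.1601 mm
titanium: ΔL = 8.4×10⁻⁶ × 3.441 m × 117.56 = 3.3980×10⁻³ m = 3.3980 mm
difference = 7.1601 − 3.3980 = 3.7621 mm

3.76 mm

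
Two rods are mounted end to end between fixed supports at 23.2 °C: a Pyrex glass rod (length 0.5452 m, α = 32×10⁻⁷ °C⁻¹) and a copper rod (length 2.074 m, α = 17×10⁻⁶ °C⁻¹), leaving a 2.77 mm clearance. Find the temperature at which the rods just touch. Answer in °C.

T = 98.1 °C

α₁L₁ = 1.74464×10⁻⁶ m/K, α₂L₂ = 3.5258×10⁻⁵ m/K → total 3.700264×10⁻⁵ m/K
ΔT = g/(α₁L₁+α₂L₂) = 2.77×10⁻³ / 3.700264×10⁻⁵ = 74.860 K
T = 23.2 + 74.860 = 98.060 °C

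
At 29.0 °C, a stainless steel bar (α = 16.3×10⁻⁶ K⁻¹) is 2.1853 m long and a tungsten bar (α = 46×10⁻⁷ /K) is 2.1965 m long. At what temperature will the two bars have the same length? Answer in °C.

L₁(1 + α₁ΔT) = L₂(1 + α₂ΔT) ⇒ ΔT = (L₂ − L₁)/(α₁L₁ − α₂L₂)
L₂ − L₁ = 2.1965 − 2.1853 = 1.12×10⁻² m
α₁L₁ − α₂L₂ = 16.3×10⁻⁶×2.1853 − 46×10⁻⁷×2.1965 = 2.551649×10⁻⁵ m/K
ΔT = 1.12×10⁻² / 2.551649×10⁻⁵ = 438.932 K
T = 29.0 + 438.932 = 467.932 °C

T = 467.9 °C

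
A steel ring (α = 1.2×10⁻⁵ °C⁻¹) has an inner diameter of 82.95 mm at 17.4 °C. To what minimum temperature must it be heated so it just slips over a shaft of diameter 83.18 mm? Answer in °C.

Required Δd = 83.18 − 82.95 = 0.23 mm
Δd = αd₀ΔT ⇒ ΔT = Δd/(αd₀) = 0.23 / (1.2×10⁻⁵ × 82.95) = 231.06 K
T_min = 17.4 + 231.06 = 248.46 °C

T = 248 °C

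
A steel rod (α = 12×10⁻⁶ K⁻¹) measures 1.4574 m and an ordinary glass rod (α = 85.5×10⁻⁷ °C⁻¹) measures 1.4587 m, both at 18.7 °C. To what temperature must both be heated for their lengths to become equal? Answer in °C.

L₁(1 + α₁ΔT) = L₂(1 + α₂ΔT) ⇒ ΔT = (L₂ − L₁)/(α₁L₁ − α₂L₂)
L₂ − L₁ = 1.4587 − 1.4574 = 1.30×10⁻³ m
α₁L₁ − α₂L₂ = 12×10⁻⁶×1.4574 − 85.5×10⁻⁷×1.4587 = 5.016915×10⁻⁶ m/K
ΔT = 1.30×10⁻³ / 5.016915×10⁻⁶ = 259.123 K
T = 18.7 + 259.123 = 277.823 °C

T = 277.8 °C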